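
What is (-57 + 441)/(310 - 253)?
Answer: 128/19 ≈ 6.7368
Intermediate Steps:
(-57 + 441)/(310 - 253) = 384/57 = 384*(1/57) = 128/19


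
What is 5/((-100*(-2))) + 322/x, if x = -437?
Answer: -541/760 ≈ -0.71184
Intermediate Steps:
5/((-100*(-2))) + 322/x = 5/((-100*(-2))) + 322/(-437) = 5/200 + 322*(-1/437) = 5*(1/200) - 14/19 = 1/40 - 14/19 = -541/760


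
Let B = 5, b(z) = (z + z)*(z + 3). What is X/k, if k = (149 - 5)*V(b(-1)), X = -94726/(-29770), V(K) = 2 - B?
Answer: -47363/6430320 ≈ -0.0073656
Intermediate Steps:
b(z) = 2*z*(3 + z) (b(z) = (2*z)*(3 + z) = 2*z*(3 + z))
V(K) = -3 (V(K) = 2 - 1*5 = 2 - 5 = -3)
X = 47363/14885 (X = -94726*(-1/29770) = 47363/14885 ≈ 3.1819)
k = -432 (k = (149 - 5)*(-3) = 144*(-3) = -432)
X/k = (47363/14885)/(-432) = (47363/14885)*(-1/432) = -47363/6430320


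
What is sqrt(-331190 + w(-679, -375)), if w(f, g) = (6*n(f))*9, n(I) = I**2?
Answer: 4*sqrt(1535314) ≈ 4956.3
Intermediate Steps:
w(f, g) = 54*f**2 (w(f, g) = (6*f**2)*9 = 54*f**2)
sqrt(-331190 + w(-679, -375)) = sqrt(-331190 + 54*(-679)**2) = sqrt(-331190 + 54*461041) = sqrt(-331190 + 24896214) = sqrt(24565024) = 4*sqrt(1535314)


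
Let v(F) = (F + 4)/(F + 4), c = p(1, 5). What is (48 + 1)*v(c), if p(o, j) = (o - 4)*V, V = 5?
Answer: 49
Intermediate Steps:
p(o, j) = -20 + 5*o (p(o, j) = (o - 4)*5 = (-4 + o)*5 = -20 + 5*o)
c = -15 (c = -20 + 5*1 = -20 + 5 = -15)
v(F) = 1 (v(F) = (4 + F)/(4 + F) = 1)
(48 + 1)*v(c) = (48 + 1)*1 = 49*1 = 49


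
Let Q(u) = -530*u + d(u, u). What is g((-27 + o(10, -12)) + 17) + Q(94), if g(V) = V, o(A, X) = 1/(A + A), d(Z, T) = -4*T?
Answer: -1004119/20 ≈ -50206.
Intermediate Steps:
o(A, X) = 1/(2*A)
Q(u) = -534*u (Q(u) = -530*u - 4*u = -534*u)
g((-27 + o(10, -12)) + 17) + Q(94) = ((-27 + (½)/10) + 17) - 534*94 = ((-27 + (½)*(⅒)) + 17) - 50196 = ((-27 + 1/20) + 17) - 50196 = (-539/20 + 17) - 50196 = -199/20 - 50196 = -1004119/20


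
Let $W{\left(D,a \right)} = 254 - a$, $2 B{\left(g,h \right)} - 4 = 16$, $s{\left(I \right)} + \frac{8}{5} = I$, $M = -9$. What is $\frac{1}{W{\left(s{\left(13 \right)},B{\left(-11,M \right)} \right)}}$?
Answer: $\frac{1}{244} \approx 0.0040984$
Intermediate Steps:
$s{\left(I \right)} = - \frac{8}{5} + I$
$B{\left(g,h \right)} = 10$ ($B{\left(g,h \right)} = 2 + \frac{1}{2} \cdot 16 = 2 + 8 = 10$)
$\frac{1}{W{\left(s{\left(13 \right)},B{\left(-11,M \right)} \right)}} = \frac{1}{254 - 10} = \frac{1}{244}$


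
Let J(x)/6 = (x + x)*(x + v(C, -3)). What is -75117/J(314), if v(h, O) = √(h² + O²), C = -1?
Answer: -25039/394344 + 25039*√10/123824016 ≈ -0.062856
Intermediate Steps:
v(h, O) = √(O² + h²)
J(x) = 12*x*(x + √10) (J(x) = 6*((x + x)*(x + √((-3)² + (-1)²))) = 6*((2*x)*(x + √(9 + 1))) = 6*((2*x)*(x + √10)) = 6*(2*x*(x + √10)) = 12*x*(x + √10))
-75117/J(314) = -75117*1/(3768*(314 + √10)) = -75117/(1183152 + 3768*√10)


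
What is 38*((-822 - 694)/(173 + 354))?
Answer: -57608/527 ≈ -109.31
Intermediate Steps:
38*((-822 - 694)/(173 + 354)) = 38*(-1516/527) = -57608/527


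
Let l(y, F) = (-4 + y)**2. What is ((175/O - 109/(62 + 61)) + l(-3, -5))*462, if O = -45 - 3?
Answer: 6738501/328 ≈ 20544.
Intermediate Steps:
O = -48
((175/O - 109/(62 + 61)) + l(-3, -5))*462 = ((175/(-48) - 109/(62 + 61)) + (-4 - 3)**2)*462 = ((175*(-1/48) - 109/123) + (-7)**2)*462 = ((-175/48 - 109*1/123) + 49)*462 = ((-175/48 - 109/123) + 49)*462 = (-2973/656 + 49)*462 = (29171/656)*462 = 6738501/328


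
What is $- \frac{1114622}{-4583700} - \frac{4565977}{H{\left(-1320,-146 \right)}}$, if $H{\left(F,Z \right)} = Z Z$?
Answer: $- \frac{5226327373087}{24426537300} \approx -213.96$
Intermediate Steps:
$H{\left(F,Z \right)} = Z^{2}$
$- \frac{1114622}{-4583700} - \frac{4565977}{H{\left(-1320,-146 \right)}} = - \frac{1114622}{-4583700} - \frac{4565977}{\left(-146\right)^{2}} = \left(-1114622\right) \left(- \frac{1}{4583700}\right) - \frac{4565977}{21316} = \frac{557311}{2291850} - \frac{4565977}{21316} = - \frac{5226327373087}{24426537300}$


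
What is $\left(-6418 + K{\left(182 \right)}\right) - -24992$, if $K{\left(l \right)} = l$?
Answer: $18756$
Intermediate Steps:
$\left(-6418 + K{\left(182 \right)}\right) - -24992 = \left(-6418 + 182\right) - -24992 = -6236 + 24992 = 18756$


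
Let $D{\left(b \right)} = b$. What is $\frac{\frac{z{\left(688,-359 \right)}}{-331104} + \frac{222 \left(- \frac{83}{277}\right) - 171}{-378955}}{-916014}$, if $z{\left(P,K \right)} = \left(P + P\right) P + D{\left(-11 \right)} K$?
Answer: $\frac{33255696718441}{10612377609734176320} \approx 3.1337 \cdot 10^{-6}$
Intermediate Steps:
$z{\left(P,K \right)} = - 11 K + 2 P^{2}$ ($z{\left(P,K \right)} = \left(P + P\right) P - 11 K = 2 P P - 11 K = 2 P^{2} - 11 K = - 11 K + 2 P^{2}$)
$\frac{\frac{z{\left(688,-359 \right)}}{-331104} + \frac{222 \left(- \frac{83}{277}\right) - 171}{-378955}}{-916014} = \frac{\frac{\left(-11\right) \left(-359\right) + 2 \cdot 688^{2}}{-331104} + \frac{222 \left(- \frac{83}{277}\right) - 171}{-378955}}{-916014} = \left(\left(3949 + 2 \cdot 473344\right) \left(- \frac{1}{331104}\right) + \left(222 \left(\left(-83\right) \frac{1}{277}\right) - 171\right) \left(- \frac{1}{378955}\right)\right) \left(- \frac{1}{916014}\right) = \left(\left(3949 + 946688\right) \left(- \frac{1}{331104}\right) + \left(222 \left(- \frac{83}{277}\right) - 171\right) \left(- \frac{1}{378955}\right)\right) \left(- \frac{1}{916014}\right) = \left(950637 \left(- \frac{1}{331104}\right) + \left(- \frac{18426}{277} - 171\right) \left(- \frac{1}{378955}\right)\right) \left(- \frac{1}{916014}\right) = \left(- \frac{316879}{110368} - - \frac{65793}{104970535}\right) \left(- \frac{1}{916014}\right) = \left(- \frac{316879}{110368} + \frac{65793}{104970535}\right) \left(- \frac{1}{916014}\right) = \left(- \frac{33255696718441}{11585388006880}\right) \left(- \frac{1}{916014}\right) = \frac{33255696718441}{10612377609734176320}$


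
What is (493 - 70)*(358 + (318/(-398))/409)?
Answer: 12325297437/81391 ≈ 1.5143e+5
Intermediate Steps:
(493 - 70)*(358 + (318/(-398))/409) = 423*(358 + (318*(-1/398))*(1/409)) = 423*(358 - 159/199*1/409) = 423*(358 - 159/81391) = 423*(29137819/81391) = 12325297437/81391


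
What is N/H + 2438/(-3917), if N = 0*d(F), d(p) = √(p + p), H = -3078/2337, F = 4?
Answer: -2438/3917 ≈ -0.62242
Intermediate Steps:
H = -54/41 (H = -3078*1/2337 = -54/41 ≈ -1.3171)
d(p) = √2*√p (d(p) = √(2*p) = √2*√p)
N = 0 (N = 0*(√2*√4) = 0*(√2*2) = 0*(2*√2) = 0)
N/H + 2438/(-3917) = 0/(-54/41) + 2438/(-3917) = 0*(-41/54) + 2438*(-1/3917) = 0 - 2438/3917 = -2438/3917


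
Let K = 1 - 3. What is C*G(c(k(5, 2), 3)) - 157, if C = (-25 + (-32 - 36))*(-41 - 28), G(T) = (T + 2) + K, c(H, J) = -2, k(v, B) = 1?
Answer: -12991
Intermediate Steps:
K = -2
G(T) = T (G(T) = (T + 2) - 2 = (2 + T) - 2 = T)
C = 6417 (C = (-25 - 68)*(-69) = -93*(-69) = 6417)
C*G(c(k(5, 2), 3)) - 157 = 6417*(-2) - 157 = -12834 - 157 = -12991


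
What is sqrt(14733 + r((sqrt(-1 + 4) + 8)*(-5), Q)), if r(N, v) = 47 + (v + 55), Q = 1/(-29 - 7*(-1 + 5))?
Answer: sqrt(48198858)/57 ≈ 121.80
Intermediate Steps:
Q = -1/57 (Q = 1/(-29 - 7*4) = 1/(-29 - 28) = 1/(-57) = -1/57 ≈ -0.017544)
r(N, v) = 102 + v (r(N, v) = 47 + (55 + v) = 102 + v)
sqrt(14733 + r((sqrt(-1 + 4) + 8)*(-5), Q)) = sqrt(14733 + (102 - 1/57)) = sqrt(14733 + 5813/57) = sqrt(845594/57) = sqrt(48198858)/57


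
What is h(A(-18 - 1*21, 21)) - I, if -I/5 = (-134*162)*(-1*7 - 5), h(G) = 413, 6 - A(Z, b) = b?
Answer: 1302893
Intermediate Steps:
A(Z, b) = 6 - b
I = -1302480 (I = -5*(-134*162)*(-1*7 - 5) = -(-108540)*(-7 - 5) = -(-108540)*(-12) = -5*260496 = -1302480)
h(A(-18 - 1*21, 21)) - I = 413 - 1*(-1302480) = 413 + 1302480 = 1302893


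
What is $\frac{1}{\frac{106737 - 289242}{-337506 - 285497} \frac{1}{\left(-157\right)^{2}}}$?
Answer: $\frac{15356400947}{182505} \approx 84142.0$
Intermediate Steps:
$\frac{1}{\frac{106737 - 289242}{-337506 - 285497} \frac{1}{\left(-157\right)^{2}}} = \frac{1}{\frac{106737 - 289242}{-623003} \cdot \frac{1}{24649}} = \frac{1}{\left(106737 - 289242\right) \left(- \frac{1}{623003}\right) \frac{1}{24649}} = \frac{1}{\left(-182505\right) \left(- \frac{1}{623003}\right) \frac{1}{24649}} = \frac{1}{\frac{182505}{623003} \cdot \frac{1}{24649}} = \frac{1}{\frac{182505}{15356400947}} = \frac{15356400947}{182505}$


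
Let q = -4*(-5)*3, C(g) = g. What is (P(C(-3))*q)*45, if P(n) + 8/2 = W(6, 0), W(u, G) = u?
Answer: 5400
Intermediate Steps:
P(n) = 2 (P(n) = -4 + 6 = 2)
q = 60 (q = 20*3 = 60)
(P(C(-3))*q)*45 = (2*60)*45 = 120*45 = 5400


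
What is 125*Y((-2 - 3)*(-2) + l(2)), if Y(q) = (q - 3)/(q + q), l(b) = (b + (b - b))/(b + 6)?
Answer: 3625/82 ≈ 44.207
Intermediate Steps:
l(b) = b/(6 + b) (l(b) = (b + 0)/(6 + b) = b/(6 + b))
Y(q) = (-3 + q)/(2*q) (Y(q) = (-3 + q)/((2*q)) = (-3 + q)*(1/(2*q)) = (-3 + q)/(2*q))
125*Y((-2 - 3)*(-2) + l(2)) = 125*((-3 + ((-2 - 3)*(-2) + 2/(6 + 2)))/(2*((-2 - 3)*(-2) + 2/(6 + 2)))) = 125*((-3 + (-5*(-2) + 2/8))/(2*(-5*(-2) + 2/8))) = 125*((-3 + (10 + 2*(1/8)))/(2*(10 + 2*(1/8)))) = 125*((-3 + (10 + 1/4))/(2*(10 + 1/4))) = 125*((-3 + 41/4)/(2*(41/4))) = 125*((1/2)*(4/41)*(29/4)) = 125*(29/82) = 3625/82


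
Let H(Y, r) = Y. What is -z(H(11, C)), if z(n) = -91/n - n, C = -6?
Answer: 212/11 ≈ 19.273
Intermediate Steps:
z(n) = -n - 91/n
-z(H(11, C)) = -(-1*11 - 91/11) = -(-11 - 91*1/11) = -(-11 - 91/11) = -1*(-212/11) = 212/11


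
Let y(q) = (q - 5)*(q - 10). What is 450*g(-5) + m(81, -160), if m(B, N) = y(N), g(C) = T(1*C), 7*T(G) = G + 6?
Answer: 196800/7 ≈ 28114.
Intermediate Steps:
T(G) = 6/7 + G/7 (T(G) = (G + 6)/7 = (6 + G)/7 = 6/7 + G/7)
g(C) = 6/7 + C/7 (g(C) = 6/7 + (1*C)/7 = 6/7 + C/7)
y(q) = (-10 + q)*(-5 + q) (y(q) = (-5 + q)*(-10 + q) = (-10 + q)*(-5 + q))
m(B, N) = 50 + N² - 15*N
450*g(-5) + m(81, -160) = 450*(6/7 + (⅐)*(-5)) + (50 + (-160)² - 15*(-160)) = 450*(6/7 - 5/7) + (50 + 25600 + 2400) = 450*(⅐) + 28050 = 450/7 + 28050 = 196800/7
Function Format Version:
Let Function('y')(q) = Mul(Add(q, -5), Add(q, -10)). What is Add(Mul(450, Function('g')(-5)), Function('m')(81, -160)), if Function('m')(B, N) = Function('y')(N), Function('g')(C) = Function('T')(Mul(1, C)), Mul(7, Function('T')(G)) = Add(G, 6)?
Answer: Rational(196800, 7) ≈ 28114.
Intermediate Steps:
Function('T')(G) = Add(Rational(6, 7), Mul(Rational(1, 7), G)) (Function('T')(G) = Mul(Rational(1, 7), Add(G, 6)) = Mul(Rational(1, 7), Add(6, G)) = Add(Rational(6, 7), Mul(Rational(1, 7), G)))
Function('g')(C) = Add(Rational(6, 7), Mul(Rational(1, 7), C)) (Function('g')(C) = Add(Rational(6, 7), Mul(Rational(1, 7), Mul(1, C))) = Add(Rational(6, 7), Mul(Rational(1, 7), C)))
Function('y')(q) = Mul(Add(-10, q), Add(-5, q)) (Function('y')(q) = Mul(Add(-5, q), Add(-10, q)) = Mul(Add(-10, q), Add(-5, q)))
Function('m')(B, N) = Add(50, Pow(N, 2), Mul(-15, N))
Add(Mul(450, Function('g')(-5)), Function('m')(81, -160)) = Add(Mul(450, Add(Rational(6, 7), Mul(Rational(1, 7), -5))), Add(50, Pow(-160, 2), Mul(-15, -160))) = Add(Mul(450, Add(Rational(6, 7), Rational(-5, 7))), Add(50, 25600, 2400)) = Add(Mul(450, Rational(1, 7)), 28050) = Add(Rational(450, 7), 28050) = Rational(196800, 7)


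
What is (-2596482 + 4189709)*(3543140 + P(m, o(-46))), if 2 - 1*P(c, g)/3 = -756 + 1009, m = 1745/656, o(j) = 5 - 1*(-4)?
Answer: 5643826612849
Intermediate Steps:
o(j) = 9 (o(j) = 5 + 4 = 9)
m = 1745/656 (m = 1745*(1/656) = 1745/656 ≈ 2.6601)
P(c, g) = -753 (P(c, g) = 6 - 3*(-756 + 1009) = 6 - 3*253 = 6 - 759 = -753)
(-2596482 + 4189709)*(3543140 + P(m, o(-46))) = (-2596482 + 4189709)*(3543140 - 753) = 1593227*3542387 = 5643826612849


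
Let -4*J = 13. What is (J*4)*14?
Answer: -182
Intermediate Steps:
J = -13/4 (J = -¼*13 = -13/4 ≈ -3.2500)
(J*4)*14 = -13/4*4*14 = -13*14 = -182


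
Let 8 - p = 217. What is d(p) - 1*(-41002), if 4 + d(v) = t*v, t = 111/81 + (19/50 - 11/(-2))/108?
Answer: 109890577/2700 ≈ 40700.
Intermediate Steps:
t = 3847/2700 (t = 111*(1/81) + (19*(1/50) - 11*(-½))*(1/108) = 37/27 + (19/50 + 11/2)*(1/108) = 37/27 + (147/25)*(1/108) = 37/27 + 49/900 = 3847/2700 ≈ 1.4248)
p = -209 (p = 8 - 1*217 = 8 - 217 = -209)
d(v) = -4 + 3847*v/2700
d(p) - 1*(-41002) = (-4 + (3847/2700)*(-209)) - 1*(-41002) = (-4 - 804023/2700) + 41002 = -814823/2700 + 41002 = 109890577/2700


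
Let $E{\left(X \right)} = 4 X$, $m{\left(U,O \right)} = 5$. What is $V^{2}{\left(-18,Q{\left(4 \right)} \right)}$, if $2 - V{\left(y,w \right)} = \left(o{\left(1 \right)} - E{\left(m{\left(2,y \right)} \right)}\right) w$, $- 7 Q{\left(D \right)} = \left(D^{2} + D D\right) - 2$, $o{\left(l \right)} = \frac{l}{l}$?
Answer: $\frac{309136}{49} \approx 6308.9$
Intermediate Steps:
$o{\left(l \right)} = 1$
$Q{\left(D \right)} = \frac{2}{7} - \frac{2 D^{2}}{7}$ ($Q{\left(D \right)} = - \frac{\left(D^{2} + D D\right) - 2}{7} = - \frac{\left(D^{2} + D^{2}\right) - 2}{7} = - \frac{2 D^{2} - 2}{7} = - \frac{-2 + 2 D^{2}}{7} = \frac{2}{7} - \frac{2 D^{2}}{7}$)
$V{\left(y,w \right)} = 2 + 19 w$ ($V{\left(y,w \right)} = 2 - \left(1 - 4 \cdot 5\right) w = 2 - \left(1 - 20\right) w = 2 - - 19 w = 2 + 19 w$)
$V^{2}{\left(-18,Q{\left(4 \right)} \right)} = \left(2 + 19 \left(\frac{2}{7} - \frac{2 \cdot 4^{2}}{7}\right)\right)^{2} = \left(2 + 19 \left(\frac{2}{7} - \frac{32}{7}\right)\right)^{2} = \left(2 + 19 \left(- \frac{30}{7}\right)\right)^{2} = \left(2 - \frac{570}{7}\right)^{2} = \left(- \frac{556}{7}\right)^{2} = \frac{309136}{49}$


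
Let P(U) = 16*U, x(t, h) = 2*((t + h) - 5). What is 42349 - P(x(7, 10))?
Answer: 41965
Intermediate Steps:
x(t, h) = -10 + 2*h + 2*t (x(t, h) = 2*((h + t) - 5) = 2*(-5 + h + t) = -10 + 2*h + 2*t)
42349 - P(x(7, 10)) = 42349 - 16*(-10 + 2*10 + 2*7) = 42349 - 16*(-10 + 20 + 14) = 42349 - 16*24 = 42349 - 1*384 = 42349 - 384 = 41965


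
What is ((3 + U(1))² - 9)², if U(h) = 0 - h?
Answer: 25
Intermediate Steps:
U(h) = -h
((3 + U(1))² - 9)² = ((3 - 1*1)² - 9)² = ((3 - 1)² - 9)² = (2² - 9)² = (4 - 9)² = (-5)² = 25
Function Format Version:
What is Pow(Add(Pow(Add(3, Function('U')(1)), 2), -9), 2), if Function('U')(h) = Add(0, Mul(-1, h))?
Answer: 25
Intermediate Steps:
Function('U')(h) = Mul(-1, h)
Pow(Add(Pow(Add(3, Function('U')(1)), 2), -9), 2) = Pow(Add(Pow(Add(3, Mul(-1, 1)), 2), -9), 2) = Pow(Add(Pow(Add(3, -1), 2), -9), 2) = Pow(Add(Pow(2, 2), -9), 2) = Pow(Add(4, -9), 2) = Pow(-5, 2) = 25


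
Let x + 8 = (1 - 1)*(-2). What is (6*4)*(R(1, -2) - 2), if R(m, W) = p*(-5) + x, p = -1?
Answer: -120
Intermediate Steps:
x = -8 (x = -8 + (1 - 1)*(-2) = -8 + 0*(-2) = -8 + 0 = -8)
R(m, W) = -3 (R(m, W) = -1*(-5) - 8 = 5 - 8 = -3)
(6*4)*(R(1, -2) - 2) = (6*4)*(-3 - 2) = 24*(-5) = -120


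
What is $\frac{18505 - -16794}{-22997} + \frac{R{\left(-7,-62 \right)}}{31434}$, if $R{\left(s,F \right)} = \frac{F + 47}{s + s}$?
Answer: $- \frac{398305071}{259498148} \approx -1.5349$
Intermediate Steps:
$R{\left(s,F \right)} = \frac{47 + F}{2 s}$
$\frac{18505 - -16794}{-22997} + \frac{R{\left(-7,-62 \right)}}{31434} = \frac{18505 - -16794}{-22997} + \frac{\frac{1}{2} \frac{1}{-7} \left(47 - 62\right)}{31434} = \left(18505 + 16794\right) \left(- \frac{1}{22997}\right) + \frac{1}{2} \left(- \frac{1}{7}\right) \left(-15\right) \frac{1}{31434} = 35299 \left(- \frac{1}{22997}\right) + \frac{15}{14} \cdot \frac{1}{31434} = - \frac{35299}{22997} + \frac{5}{146692} = - \frac{398305071}{259498148}$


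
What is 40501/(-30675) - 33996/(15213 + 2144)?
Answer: -1745803157/532425975 ≈ -3.2790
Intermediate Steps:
40501/(-30675) - 33996/(15213 + 2144) = 40501*(-1/30675) - 33996/17357 = -40501/30675 - 33996*1/17357 = -40501/30675 - 33996/17357 = -1745803157/532425975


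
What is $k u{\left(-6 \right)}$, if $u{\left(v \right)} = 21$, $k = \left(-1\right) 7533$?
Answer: $-158193$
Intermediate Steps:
$k = -7533$
$k u{\left(-6 \right)} = \left(-7533\right) 21 = -158193$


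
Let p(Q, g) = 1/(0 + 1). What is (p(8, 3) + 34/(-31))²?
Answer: 9/961 ≈ 0.0093652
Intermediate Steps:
p(Q, g) = 1 (p(Q, g) = 1/1 = 1)
(p(8, 3) + 34/(-31))² = (1 + 34/(-31))² = (1 + 34*(-1/31))² = (1 - 34/31)² = (-3/31)² = 9/961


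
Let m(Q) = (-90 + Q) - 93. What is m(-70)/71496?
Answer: -253/71496 ≈ -0.0035387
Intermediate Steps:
m(Q) = -183 + Q
m(-70)/71496 = (-183 - 70)/71496 = -253*1/71496 = -253/71496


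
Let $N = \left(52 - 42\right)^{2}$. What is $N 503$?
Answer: $50300$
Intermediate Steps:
$N = 100$ ($N = 10^{2} = 100$)
$N 503 = 100 \cdot 503 = 50300$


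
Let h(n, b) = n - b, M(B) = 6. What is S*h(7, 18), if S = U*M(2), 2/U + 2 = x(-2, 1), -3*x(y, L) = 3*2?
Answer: 33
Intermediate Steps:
x(y, L) = -2
U = -½ (U = 2/(-2 - 2) = 2/(-4) = 2*(-¼) = -½ ≈ -0.50000)
S = -3 (S = -½*6 = -3)
S*h(7, 18) = -3*(7 - 1*18) = -3*(7 - 18) = -3*(-11) = 33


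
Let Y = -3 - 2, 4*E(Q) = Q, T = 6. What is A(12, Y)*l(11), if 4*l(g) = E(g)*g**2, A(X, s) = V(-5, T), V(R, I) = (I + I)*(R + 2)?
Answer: -11979/4 ≈ -2994.8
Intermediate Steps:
E(Q) = Q/4
V(R, I) = 2*I*(2 + R) (V(R, I) = (2*I)*(2 + R) = 2*I*(2 + R))
Y = -5
A(X, s) = -36 (A(X, s) = 2*6*(2 - 5) = 2*6*(-3) = -36)
l(g) = g**3/16 (l(g) = ((g/4)*g**2)/4 = (g**3/4)/4 = g**3/16)
A(12, Y)*l(11) = -9*11**3/4 = -9*1331/4 = -36*1331/16 = -11979/4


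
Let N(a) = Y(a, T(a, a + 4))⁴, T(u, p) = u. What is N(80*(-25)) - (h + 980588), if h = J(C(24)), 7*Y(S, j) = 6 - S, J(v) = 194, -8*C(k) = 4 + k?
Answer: 16190510871714/2401 ≈ 6.7432e+9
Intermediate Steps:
C(k) = -½ - k/8 (C(k) = -(4 + k)/8 = -½ - k/8)
Y(S, j) = 6/7 - S/7 (Y(S, j) = (6 - S)/7 = 6/7 - S/7)
N(a) = (6/7 - a/7)⁴
h = 194
N(80*(-25)) - (h + 980588) = (-6 + 80*(-25))⁴/2401 - (194 + 980588) = (-6 - 2000)⁴/2401 - 1*980782 = (1/2401)*(-2006)⁴ - 980782 = (1/2401)*16192865729296 - 980782 = 16192865729296/2401 - 980782 = 16190510871714/2401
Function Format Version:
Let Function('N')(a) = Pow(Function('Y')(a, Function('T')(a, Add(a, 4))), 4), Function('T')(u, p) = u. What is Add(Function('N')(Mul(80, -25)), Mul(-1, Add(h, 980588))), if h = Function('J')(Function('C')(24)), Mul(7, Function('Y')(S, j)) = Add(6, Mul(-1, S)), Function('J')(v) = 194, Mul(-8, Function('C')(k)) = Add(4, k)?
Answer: Rational(16190510871714, 2401) ≈ 6.7432e+9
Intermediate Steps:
Function('C')(k) = Add(Rational(-1, 2), Mul(Rational(-1, 8), k)) (Function('C')(k) = Mul(Rational(-1, 8), Add(4, k)) = Add(Rational(-1, 2), Mul(Rational(-1, 8), k)))
Function('Y')(S, j) = Add(Rational(6, 7), Mul(Rational(-1, 7), S)) (Function('Y')(S, j) = Mul(Rational(1, 7), Add(6, Mul(-1, S))) = Add(Rational(6, 7), Mul(Rational(-1, 7), S)))
Function('N')(a) = Pow(Add(Rational(6, 7), Mul(Rational(-1, 7), a)), 4)
h = 194
Add(Function('N')(Mul(80, -25)), Mul(-1, Add(h, 980588))) = Add(Mul(Rational(1, 2401), Pow(Add(-6, Mul(80, -25)), 4)), Mul(-1, Add(194, 980588))) = Add(Mul(Rational(1, 2401), Pow(Add(-6, -2000), 4)), Mul(-1, 980782)) = Add(Mul(Rational(1, 2401), Pow(-2006, 4)), -980782) = Add(Mul(Rational(1, 2401), 16192865729296), -980782) = Add(Rational(16192865729296, 2401), -980782) = Rational(16190510871714, 2401)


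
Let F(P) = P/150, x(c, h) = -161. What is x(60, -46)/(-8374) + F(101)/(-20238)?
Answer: 243950963/12710475900 ≈ 0.019193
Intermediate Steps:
F(P) = P/150 (F(P) = P*(1/150) = P/150)
x(60, -46)/(-8374) + F(101)/(-20238) = -161/(-8374) + ((1/150)*101)/(-20238) = -161*(-1/8374) + (101/150)*(-1/20238) = 161/8374 - 101/3035700 = 243950963/12710475900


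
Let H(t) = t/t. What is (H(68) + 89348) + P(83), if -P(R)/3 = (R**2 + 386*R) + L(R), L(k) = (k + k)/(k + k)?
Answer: -27435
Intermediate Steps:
H(t) = 1
L(k) = 1 (L(k) = (2*k)/((2*k)) = (2*k)*(1/(2*k)) = 1)
P(R) = -3 - 1158*R - 3*R**2 (P(R) = -3*((R**2 + 386*R) + 1) = -3*(1 + R**2 + 386*R) = -3 - 1158*R - 3*R**2)
(H(68) + 89348) + P(83) = (1 + 89348) + (-3 - 1158*83 - 3*83**2) = 89349 + (-3 - 96114 - 3*6889) = 89349 + (-3 - 96114 - 20667) = 89349 - 116784 = -27435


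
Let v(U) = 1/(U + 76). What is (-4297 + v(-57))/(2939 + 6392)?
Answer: -81642/177289 ≈ -0.46050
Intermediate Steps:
v(U) = 1/(76 + U)
(-4297 + v(-57))/(2939 + 6392) = (-4297 + 1/(76 - 57))/(2939 + 6392) = (-4297 + 1/19)/9331 = (-4297 + 1/19)*(1/9331) = -81642/19*1/9331 = -81642/177289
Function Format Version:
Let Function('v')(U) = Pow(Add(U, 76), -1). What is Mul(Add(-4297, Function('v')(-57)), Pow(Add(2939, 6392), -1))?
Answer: Rational(-81642, 177289) ≈ -0.46050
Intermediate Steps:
Function('v')(U) = Pow(Add(76, U), -1)
Mul(Add(-4297, Function('v')(-57)), Pow(Add(2939, 6392), -1)) = Mul(Add(-4297, Pow(Add(76, -57), -1)), Pow(Add(2939, 6392), -1)) = Mul(Add(-4297, Pow(19, -1)), Pow(9331, -1)) = Mul(Add(-4297, Rational(1, 19)), Rational(1, 9331)) = Mul(Rational(-81642, 19), Rational(1, 9331)) = Rational(-81642, 177289)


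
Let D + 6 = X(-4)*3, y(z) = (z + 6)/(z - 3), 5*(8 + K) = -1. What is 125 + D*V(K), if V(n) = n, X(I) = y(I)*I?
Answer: 5113/35 ≈ 146.09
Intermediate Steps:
K = -41/5 (K = -8 + (1/5)*(-1) = -8 - 1/5 = -41/5 ≈ -8.2000)
y(z) = (6 + z)/(-3 + z)
X(I) = I*(6 + I)/(-3 + I) (X(I) = ((6 + I)/(-3 + I))*I = I*(6 + I)/(-3 + I))
D = -18/7 (D = -6 - 4*(6 - 4)/(-3 - 4)*3 = -6 - 4*2/(-7)*3 = -6 - 4*(-1/7)*2*3 = -6 + (8/7)*3 = -6 + 24/7 = -18/7 ≈ -2.5714)
125 + D*V(K) = 125 - 18/7*(-41/5) = 125 + 738/35 = 5113/35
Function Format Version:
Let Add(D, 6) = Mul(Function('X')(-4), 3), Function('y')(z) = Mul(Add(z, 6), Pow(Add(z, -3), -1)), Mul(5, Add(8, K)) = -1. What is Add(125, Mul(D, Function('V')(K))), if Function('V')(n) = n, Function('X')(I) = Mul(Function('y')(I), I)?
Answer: Rational(5113, 35) ≈ 146.09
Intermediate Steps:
K = Rational(-41, 5) (K = Add(-8, Mul(Rational(1, 5), -1)) = Add(-8, Rational(-1, 5)) = Rational(-41, 5) ≈ -8.2000)
Function('y')(z) = Mul(Pow(Add(-3, z), -1), Add(6, z)) (Function('y')(z) = Mul(Add(6, z), Pow(Add(-3, z), -1)) = Mul(Pow(Add(-3, z), -1), Add(6, z)))
Function('X')(I) = Mul(I, Pow(Add(-3, I), -1), Add(6, I)) (Function('X')(I) = Mul(Mul(Pow(Add(-3, I), -1), Add(6, I)), I) = Mul(I, Pow(Add(-3, I), -1), Add(6, I)))
D = Rational(-18, 7) (D = Add(-6, Mul(Mul(-4, Pow(Add(-3, -4), -1), Add(6, -4)), 3)) = Add(-6, Mul(Mul(-4, Pow(-7, -1), 2), 3)) = Add(-6, Mul(Mul(-4, Rational(-1, 7), 2), 3)) = Add(-6, Mul(Rational(8, 7), 3)) = Add(-6, Rational(24, 7)) = Rational(-18, 7) ≈ -2.5714)
Add(125, Mul(D, Function('V')(K))) = Add(125, Mul(Rational(-18, 7), Rational(-41, 5))) = Add(125, Rational(738, 35)) = Rational(5113, 35)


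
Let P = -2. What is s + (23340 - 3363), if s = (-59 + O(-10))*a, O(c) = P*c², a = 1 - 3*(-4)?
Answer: 16610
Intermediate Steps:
a = 13 (a = 1 + 12 = 13)
O(c) = -2*c²
s = -3367 (s = (-59 - 2*(-10)²)*13 = (-59 - 2*100)*13 = (-59 - 200)*13 = -259*13 = -3367)
s + (23340 - 3363) = -3367 + (23340 - 3363) = -3367 + 19977 = 16610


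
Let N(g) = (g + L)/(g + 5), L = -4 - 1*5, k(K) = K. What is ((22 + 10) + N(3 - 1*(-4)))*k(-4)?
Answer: -382/3 ≈ -127.33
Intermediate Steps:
L = -9 (L = -4 - 5 = -9)
N(g) = (-9 + g)/(5 + g) (N(g) = (g - 9)/(g + 5) = (-9 + g)/(5 + g))
((22 + 10) + N(3 - 1*(-4)))*k(-4) = ((22 + 10) + (-9 + (3 - 1*(-4)))/(5 + (3 - 1*(-4))))*(-4) = (32 + (-9 + (3 + 4))/(5 + (3 + 4)))*(-4) = (32 + (-9 + 7)/(5 + 7))*(-4) = (32 - 2/12)*(-4) = (32 + (1/12)*(-2))*(-4) = (32 - ⅙)*(-4) = (191/6)*(-4) = -382/3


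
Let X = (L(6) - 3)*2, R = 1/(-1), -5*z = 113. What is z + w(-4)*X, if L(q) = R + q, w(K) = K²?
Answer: 207/5 ≈ 41.400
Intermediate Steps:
z = -113/5 (z = -⅕*113 = -113/5 ≈ -22.600)
R = -1
L(q) = -1 + q
X = 4 (X = ((-1 + 6) - 3)*2 = (5 - 3)*2 = 2*2 = 4)
z + w(-4)*X = -113/5 + (-4)²*4 = -113/5 + 16*4 = -113/5 + 64 = 207/5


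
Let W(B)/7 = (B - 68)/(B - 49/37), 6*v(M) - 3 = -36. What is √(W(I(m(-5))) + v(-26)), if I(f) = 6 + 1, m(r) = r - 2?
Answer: I*√18165/15 ≈ 8.9852*I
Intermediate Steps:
v(M) = -11/2 (v(M) = ½ + (⅙)*(-36) = ½ - 6 = -11/2)
m(r) = -2 + r
I(f) = 7
W(B) = 7*(-68 + B)/(-49/37 + B) (W(B) = 7*((B - 68)/(B - 49/37)) = 7*((-68 + B)/(B - 49*1/37)) = 7*((-68 + B)/(B - 49/37)) = 7*((-68 + B)/(-49/37 + B)) = 7*(-68 + B)/(-49/37 + B))
√(W(I(m(-5))) + v(-26)) = √(259*(-68 + 7)/(-49 + 37*7) - 11/2) = √(259*(-61)/(-49 + 259) - 11/2) = √(259*(-61)/210 - 11/2) = √(259*(1/210)*(-61) - 11/2) = √(-2257/30 - 11/2) = √(-1211/15) = I*√18165/15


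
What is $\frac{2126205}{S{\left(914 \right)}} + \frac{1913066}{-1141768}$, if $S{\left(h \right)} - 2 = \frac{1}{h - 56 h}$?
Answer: $\frac{6779828336026457}{6377345164} \approx 1.0631 \cdot 10^{6}$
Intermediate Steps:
$S{\left(h \right)} = 2 - \frac{1}{55 h}$ ($S{\left(h \right)} = 2 + \frac{1}{h - 56 h} = 2 + \frac{1}{\left(-55\right) h} = 2 - \frac{1}{55 h}$)
$\frac{2126205}{S{\left(914 \right)}} + \frac{1913066}{-1141768} = \frac{2126205}{2 - \frac{1}{55 \cdot 914}} + \frac{1913066}{-1141768} = \frac{2126205}{2 - \frac{1}{50270}} + 1913066 \left(- \frac{1}{1141768}\right) = \frac{2126205}{2 - \frac{1}{50270}} - \frac{956533}{570884} = \frac{2126205}{\frac{100539}{50270}} - \frac{956533}{570884} = 2126205 \cdot \frac{50270}{100539} - \frac{956533}{570884} = \frac{11876036150}{11171} - \frac{956533}{570884} = \frac{6779828336026457}{6377345164}$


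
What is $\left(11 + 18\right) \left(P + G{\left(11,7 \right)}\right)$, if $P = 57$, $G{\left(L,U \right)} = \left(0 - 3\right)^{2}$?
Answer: $1914$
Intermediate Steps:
$G{\left(L,U \right)} = 9$ ($G{\left(L,U \right)} = \left(-3\right)^{2} = 9$)
$\left(11 + 18\right) \left(P + G{\left(11,7 \right)}\right) = \left(11 + 18\right) \left(57 + 9\right) = 29 \cdot 66 = 1914$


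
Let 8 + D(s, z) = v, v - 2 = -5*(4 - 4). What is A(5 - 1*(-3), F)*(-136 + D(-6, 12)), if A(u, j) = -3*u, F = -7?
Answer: 3408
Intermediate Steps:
v = 2 (v = 2 - 5*(4 - 4) = 2 - 5*0 = 2 + 0 = 2)
D(s, z) = -6 (D(s, z) = -8 + 2 = -6)
A(5 - 1*(-3), F)*(-136 + D(-6, 12)) = (-3*(5 - 1*(-3)))*(-136 - 6) = -3*(5 + 3)*(-142) = -3*8*(-142) = -24*(-142) = 3408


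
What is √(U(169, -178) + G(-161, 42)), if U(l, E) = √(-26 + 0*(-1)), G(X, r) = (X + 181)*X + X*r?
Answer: √(-9982 + I*√26) ≈ 0.0255 + 99.91*I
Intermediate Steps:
G(X, r) = X*r + X*(181 + X) (G(X, r) = (181 + X)*X + X*r = X*(181 + X) + X*r = X*r + X*(181 + X))
U(l, E) = I*√26 (U(l, E) = √(-26 + 0) = √(-26) = I*√26)
√(U(169, -178) + G(-161, 42)) = √(I*√26 - 161*(181 - 161 + 42)) = √(I*√26 - 161*62) = √(I*√26 - 9982) = √(-9982 + I*√26)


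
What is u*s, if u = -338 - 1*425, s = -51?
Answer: 38913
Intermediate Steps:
u = -763 (u = -338 - 425 = -763)
u*s = -763*(-51) = 38913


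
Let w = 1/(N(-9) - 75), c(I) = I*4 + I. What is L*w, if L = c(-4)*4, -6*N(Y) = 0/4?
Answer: 16/15 ≈ 1.0667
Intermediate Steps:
c(I) = 5*I (c(I) = 4*I + I = 5*I)
N(Y) = 0 (N(Y) = -0/(6*4) = -0/24 = -1/6*0 = 0)
L = -80 (L = (5*(-4))*4 = -20*4 = -80)
w = -1/75 (w = 1/(0 - 75) = 1/(-75) = -1/75 ≈ -0.013333)
L*w = -80*(-1/75) = 16/15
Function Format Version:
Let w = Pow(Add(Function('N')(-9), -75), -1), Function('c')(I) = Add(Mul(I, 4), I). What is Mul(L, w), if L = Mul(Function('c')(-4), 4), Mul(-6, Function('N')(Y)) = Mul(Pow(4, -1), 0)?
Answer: Rational(16, 15) ≈ 1.0667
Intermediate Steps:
Function('c')(I) = Mul(5, I) (Function('c')(I) = Add(Mul(4, I), I) = Mul(5, I))
Function('N')(Y) = 0 (Function('N')(Y) = Mul(Rational(-1, 6), Mul(Pow(4, -1), 0)) = Mul(Rational(-1, 6), Mul(Rational(1, 4), 0)) = Mul(Rational(-1, 6), 0) = 0)
L = -80 (L = Mul(Mul(5, -4), 4) = Mul(-20, 4) = -80)
w = Rational(-1, 75) (w = Pow(Add(0, -75), -1) = Pow(-75, -1) = Rational(-1, 75) ≈ -0.013333)
Mul(L, w) = Mul(-80, Rational(-1, 75)) = Rational(16, 15)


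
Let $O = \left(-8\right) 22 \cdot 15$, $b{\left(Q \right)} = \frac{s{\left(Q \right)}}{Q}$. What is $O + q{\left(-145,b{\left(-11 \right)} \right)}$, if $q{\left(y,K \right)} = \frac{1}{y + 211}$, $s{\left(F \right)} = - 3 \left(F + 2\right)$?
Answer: $- \frac{174239}{66} \approx -2640.0$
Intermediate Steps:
$s{\left(F \right)} = -6 - 3 F$ ($s{\left(F \right)} = - 3 \left(2 + F\right) = -6 - 3 F$)
$b{\left(Q \right)} = \frac{-6 - 3 Q}{Q}$
$q{\left(y,K \right)} = \frac{1}{211 + y}$
$O = -2640$ ($O = \left(-176\right) 15 = -2640$)
$O + q{\left(-145,b{\left(-11 \right)} \right)} = -2640 + \frac{1}{211 - 145} = -2640 + \frac{1}{66} = - \frac{174239}{66}$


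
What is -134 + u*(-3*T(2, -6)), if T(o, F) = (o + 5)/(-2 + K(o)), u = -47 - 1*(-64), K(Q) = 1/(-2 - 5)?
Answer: 163/5 ≈ 32.600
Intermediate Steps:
K(Q) = -⅐ (K(Q) = 1/(-7) = -⅐)
u = 17 (u = -47 + 64 = 17)
T(o, F) = -7/3 - 7*o/15 (T(o, F) = (o + 5)/(-2 - ⅐) = (5 + o)/(-15/7) = (5 + o)*(-7/15) = -7/3 - 7*o/15)
-134 + u*(-3*T(2, -6)) = -134 + 17*(-3*(-7/3 - 7/15*2)) = -134 + 17*(-3*(-7/3 - 14/15)) = -134 + 17*(-3*(-49/15)) = -134 + 17*(49/5) = -134 + 833/5 = 163/5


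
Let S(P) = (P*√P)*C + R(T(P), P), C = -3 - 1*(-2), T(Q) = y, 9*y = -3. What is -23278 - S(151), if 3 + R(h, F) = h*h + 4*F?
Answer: -214912/9 + 151*√151 ≈ -22024.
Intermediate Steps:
y = -⅓ (y = (⅑)*(-3) = -⅓ ≈ -0.33333)
T(Q) = -⅓
R(h, F) = -3 + h² + 4*F (R(h, F) = -3 + (h*h + 4*F) = -3 + (h² + 4*F) = -3 + h² + 4*F)
C = -1 (C = -3 + 2 = -1)
S(P) = -26/9 - P^(3/2) + 4*P (S(P) = (P*√P)*(-1) + (-3 + (-⅓)² + 4*P) = P^(3/2)*(-1) + (-3 + ⅑ + 4*P) = -P^(3/2) + (-26/9 + 4*P) = -26/9 - P^(3/2) + 4*P)
-23278 - S(151) = -23278 - (-26/9 - 151^(3/2) + 4*151) = -23278 - (-26/9 - 151*√151 + 604) = -23278 - (5410/9 - 151*√151) = -23278 + (-5410/9 + 151*√151) = -214912/9 + 151*√151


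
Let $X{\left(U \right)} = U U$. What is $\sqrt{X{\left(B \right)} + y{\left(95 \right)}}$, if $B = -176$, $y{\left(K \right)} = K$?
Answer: $\sqrt{31071} \approx 176.27$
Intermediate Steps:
$X{\left(U \right)} = U^{2}$
$\sqrt{X{\left(B \right)} + y{\left(95 \right)}} = \sqrt{\left(-176\right)^{2} + 95} = \sqrt{30976 + 95} = \sqrt{31071}$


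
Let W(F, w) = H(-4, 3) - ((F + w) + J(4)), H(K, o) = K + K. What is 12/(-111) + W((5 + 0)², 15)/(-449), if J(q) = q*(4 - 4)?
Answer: -20/16613 ≈ -0.0012039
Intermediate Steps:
H(K, o) = 2*K
J(q) = 0 (J(q) = q*0 = 0)
W(F, w) = -8 - F - w (W(F, w) = 2*(-4) - ((F + w) + 0) = -8 - (F + w) = -8 + (-F - w) = -8 - F - w)
12/(-111) + W((5 + 0)², 15)/(-449) = 12/(-111) + (-8 - (5 + 0)² - 1*15)/(-449) = 12*(-1/111) + (-8 - 1*5² - 15)*(-1/449) = -4/37 + (-8 - 1*25 - 15)*(-1/449) = -4/37 + (-8 - 25 - 15)*(-1/449) = -4/37 - 48*(-1/449) = -4/37 + 48/449 = -20/16613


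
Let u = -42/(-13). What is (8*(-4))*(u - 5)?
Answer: 736/13 ≈ 56.615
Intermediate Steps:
u = 42/13 (u = -42*(-1/13) = 42/13 ≈ 3.2308)
(8*(-4))*(u - 5) = (8*(-4))*(42/13 - 5) = -32*(-23/13) = 736/13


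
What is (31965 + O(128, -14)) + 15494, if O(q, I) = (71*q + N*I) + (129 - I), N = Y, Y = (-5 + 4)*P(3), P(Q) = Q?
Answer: 56732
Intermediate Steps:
Y = -3 (Y = (-5 + 4)*3 = -1*3 = -3)
N = -3
O(q, I) = 129 - 4*I + 71*q (O(q, I) = (71*q - 3*I) + (129 - I) = (-3*I + 71*q) + (129 - I) = 129 - 4*I + 71*q)
(31965 + O(128, -14)) + 15494 = (31965 + (129 - 4*(-14) + 71*128)) + 15494 = (31965 + (129 + 56 + 9088)) + 15494 = (31965 + 9273) + 15494 = 41238 + 15494 = 56732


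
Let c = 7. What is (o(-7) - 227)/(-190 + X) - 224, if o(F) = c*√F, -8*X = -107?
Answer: -314696/1413 - 56*I*√7/1413 ≈ -222.71 - 0.10486*I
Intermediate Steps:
X = 107/8 (X = -⅛*(-107) = 107/8 ≈ 13.375)
o(F) = 7*√F
(o(-7) - 227)/(-190 + X) - 224 = (7*√(-7) - 227)/(-190 + 107/8) - 224 = (7*(I*√7) - 227)/(-1413/8) - 224 = (7*I*√7 - 227)*(-8/1413) - 224 = (-227 + 7*I*√7)*(-8/1413) - 224 = (1816/1413 - 56*I*√7/1413) - 224 = -314696/1413 - 56*I*√7/1413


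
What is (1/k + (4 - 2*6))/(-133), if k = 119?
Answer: 951/15827 ≈ 0.060087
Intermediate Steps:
(1/k + (4 - 2*6))/(-133) = (1/119 + (4 - 2*6))/(-133) = -(1/119 + (4 - 12))/133 = -(1/119 - 8)/133 = -1/133*(-951/119) = 951/15827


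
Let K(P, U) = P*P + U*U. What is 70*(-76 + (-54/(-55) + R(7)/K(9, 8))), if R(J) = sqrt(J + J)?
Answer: -57764/11 + 14*sqrt(14)/29 ≈ -5249.5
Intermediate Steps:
R(J) = sqrt(2)*sqrt(J) (R(J) = sqrt(2*J) = sqrt(2)*sqrt(J))
K(P, U) = P**2 + U**2
70*(-76 + (-54/(-55) + R(7)/K(9, 8))) = 70*(-76 + (-54/(-55) + (sqrt(2)*sqrt(7))/(9**2 + 8**2))) = 70*(-76 + (-54*(-1/55) + sqrt(14)/(81 + 64))) = 70*(-76 + (54/55 + sqrt(14)/145)) = 70*(-4126/55 + sqrt(14)/145) = -57764/11 + 14*sqrt(14)/29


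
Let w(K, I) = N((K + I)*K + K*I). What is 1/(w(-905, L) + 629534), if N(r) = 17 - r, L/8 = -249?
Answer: -1/3794994 ≈ -2.6351e-7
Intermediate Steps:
L = -1992 (L = 8*(-249) = -1992)
w(K, I) = 17 - I*K - K*(I + K) (w(K, I) = 17 - ((K + I)*K + K*I) = 17 - ((I + K)*K + I*K) = 17 - (K*(I + K) + I*K) = 17 - (I*K + K*(I + K)) = 17 + (-I*K - K*(I + K)) = 17 - I*K - K*(I + K))
1/(w(-905, L) + 629534) = 1/((17 - 1*(-905)*(-905 + 2*(-1992))) + 629534) = 1/((17 - 1*(-905)*(-905 - 3984)) + 629534) = 1/((17 - 1*(-905)*(-4889)) + 629534) = 1/((17 - 4424545) + 629534) = 1/(-4424528 + 629534) = 1/(-3794994) = -1/3794994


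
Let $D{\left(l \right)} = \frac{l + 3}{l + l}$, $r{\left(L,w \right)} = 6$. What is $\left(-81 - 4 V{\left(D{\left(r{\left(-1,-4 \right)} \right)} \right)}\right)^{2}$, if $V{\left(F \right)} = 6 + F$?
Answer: $11664$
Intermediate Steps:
$D{\left(l \right)} = \frac{3 + l}{2 l}$
$\left(-81 - 4 V{\left(D{\left(r{\left(-1,-4 \right)} \right)} \right)}\right)^{2} = \left(-81 - 4 \left(6 + \frac{3 + 6}{2 \cdot 6}\right)\right)^{2} = \left(-81 - 4 \left(6 + \frac{1}{2} \cdot \frac{1}{6} \cdot 9\right)\right)^{2} = \left(-81 - 4 \left(6 + \frac{3}{4}\right)\right)^{2} = \left(-81 - 27\right)^{2} = \left(-108\right)^{2} = 11664$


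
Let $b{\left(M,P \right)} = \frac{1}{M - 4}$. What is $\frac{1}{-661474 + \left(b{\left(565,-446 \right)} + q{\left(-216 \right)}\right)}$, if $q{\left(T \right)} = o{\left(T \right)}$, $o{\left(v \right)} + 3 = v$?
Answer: $- \frac{561}{371209772} \approx -1.5113 \cdot 10^{-6}$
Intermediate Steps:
$o{\left(v \right)} = -3 + v$
$b{\left(M,P \right)} = \frac{1}{-4 + M}$
$q{\left(T \right)} = -3 + T$
$\frac{1}{-661474 + \left(b{\left(565,-446 \right)} + q{\left(-216 \right)}\right)} = \frac{1}{-661474 + \left(\frac{1}{-4 + 565} - 219\right)} = \frac{1}{-661474 - \left(219 - \frac{1}{561}\right)} = \frac{1}{-661474 + \left(\frac{1}{561} - 219\right)} = \frac{1}{-661474 - \frac{122858}{561}} = \frac{1}{- \frac{371209772}{561}} = - \frac{561}{371209772}$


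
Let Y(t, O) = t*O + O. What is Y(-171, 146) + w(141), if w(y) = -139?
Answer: -24959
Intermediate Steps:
Y(t, O) = O + O*t (Y(t, O) = O*t + O = O + O*t)
Y(-171, 146) + w(141) = 146*(1 - 171) - 139 = 146*(-170) - 139 = -24820 - 139 = -24959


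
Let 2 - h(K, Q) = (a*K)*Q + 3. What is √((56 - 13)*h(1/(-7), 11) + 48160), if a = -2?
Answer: √2351111/7 ≈ 219.05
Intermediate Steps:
h(K, Q) = -1 + 2*K*Q (h(K, Q) = 2 - ((-2*K)*Q + 3) = 2 - (-2*K*Q + 3) = 2 - (3 - 2*K*Q) = 2 + (-3 + 2*K*Q) = -1 + 2*K*Q)
√((56 - 13)*h(1/(-7), 11) + 48160) = √((56 - 13)*(-1 + 2*11/(-7)) + 48160) = √(43*(-1 + 2*(-⅐)*11) + 48160) = √(43*(-1 - 22/7) + 48160) = √(43*(-29/7) + 48160) = √(-1247/7 + 48160) = √(335873/7) = √2351111/7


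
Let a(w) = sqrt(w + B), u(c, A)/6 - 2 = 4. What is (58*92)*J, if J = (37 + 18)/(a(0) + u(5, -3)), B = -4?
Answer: 528264/65 - 29348*I/65 ≈ 8127.1 - 451.51*I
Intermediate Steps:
u(c, A) = 36 (u(c, A) = 12 + 6*4 = 12 + 24 = 36)
a(w) = sqrt(-4 + w) (a(w) = sqrt(w - 4) = sqrt(-4 + w))
J = 11*(36 - 2*I)/260 (J = (37 + 18)/(sqrt(-4 + 0) + 36) = 55/(sqrt(-4) + 36) = 55/(2*I + 36) = 55/(36 + 2*I) = 55*((36 - 2*I)/1300) = 11*(36 - 2*I)/260 ≈ 1.5231 - 0.084615*I)
(58*92)*J = (58*92)*(99/65 - 11*I/130) = 5336*(99/65 - 11*I/130) = 528264/65 - 29348*I/65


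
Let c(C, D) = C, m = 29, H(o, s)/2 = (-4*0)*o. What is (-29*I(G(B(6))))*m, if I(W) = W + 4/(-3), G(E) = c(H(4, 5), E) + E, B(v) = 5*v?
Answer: -72326/3 ≈ -24109.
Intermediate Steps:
H(o, s) = 0 (H(o, s) = 2*((-4*0)*o) = 2*(0*o) = 2*0 = 0)
G(E) = E (G(E) = 0 + E = E)
I(W) = -4/3 + W (I(W) = W + 4*(-⅓) = W - 4/3 = -4/3 + W)
(-29*I(G(B(6))))*m = -29*(-4/3 + 5*6)*29 = -29*(-4/3 + 30)*29 = -29*86/3*29 = -2494/3*29 = -72326/3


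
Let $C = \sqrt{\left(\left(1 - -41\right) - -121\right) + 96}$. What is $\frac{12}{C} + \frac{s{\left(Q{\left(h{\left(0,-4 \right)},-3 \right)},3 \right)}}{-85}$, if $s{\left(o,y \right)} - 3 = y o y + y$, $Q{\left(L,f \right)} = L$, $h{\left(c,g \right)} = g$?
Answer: $\frac{6}{17} + \frac{12 \sqrt{259}}{259} \approx 1.0986$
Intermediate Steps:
$C = \sqrt{259}$ ($C = \sqrt{\left(\left(1 + 41\right) + 121\right) + 96} = \sqrt{\left(42 + 121\right) + 96} = \sqrt{163 + 96} = \sqrt{259} \approx 16.093$)
$s{\left(o,y \right)} = 3 + y + o y^{2}$ ($s{\left(o,y \right)} = 3 + \left(y o y + y\right) = 3 + \left(o y y + y\right) = 3 + \left(o y^{2} + y\right) = 3 + \left(y + o y^{2}\right) = 3 + y + o y^{2}$)
$\frac{12}{C} + \frac{s{\left(Q{\left(h{\left(0,-4 \right)},-3 \right)},3 \right)}}{-85} = \frac{12}{\sqrt{259}} + \frac{3 + 3 - 4 \cdot 3^{2}}{-85} = 12 \frac{\sqrt{259}}{259} + \left(3 + 3 - 36\right) \left(- \frac{1}{85}\right) = \frac{12 \sqrt{259}}{259} + \left(3 + 3 - 36\right) \left(- \frac{1}{85}\right) = \frac{12 \sqrt{259}}{259} - - \frac{6}{17} = \frac{12 \sqrt{259}}{259} + \frac{6}{17} = \frac{6}{17} + \frac{12 \sqrt{259}}{259}$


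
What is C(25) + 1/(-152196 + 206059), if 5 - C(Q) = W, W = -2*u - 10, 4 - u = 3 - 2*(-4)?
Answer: 53864/53863 ≈ 1.0000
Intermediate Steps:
u = -7 (u = 4 - (3 - 2*(-4)) = 4 - (3 + 8) = 4 - 1*11 = 4 - 11 = -7)
W = 4 (W = -2*(-7) - 10 = 14 - 10 = 4)
C(Q) = 1 (C(Q) = 5 - 1*4 = 5 - 4 = 1)
C(25) + 1/(-152196 + 206059) = 1 + 1/(-152196 + 206059) = 1 + 1/53863 = 53864/53863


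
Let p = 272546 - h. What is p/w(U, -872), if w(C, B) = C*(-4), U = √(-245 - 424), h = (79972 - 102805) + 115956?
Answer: 179423*I*√669/2676 ≈ 1734.2*I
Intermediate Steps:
h = 93123 (h = -22833 + 115956 = 93123)
p = 179423 (p = 272546 - 1*93123 = 272546 - 93123 = 179423)
U = I*√669 (U = √(-669) = I*√669 ≈ 25.865*I)
w(C, B) = -4*C
p/w(U, -872) = 179423/((-4*I*√669)) = 179423*(I*√669/2676) = 179423*I*√669/2676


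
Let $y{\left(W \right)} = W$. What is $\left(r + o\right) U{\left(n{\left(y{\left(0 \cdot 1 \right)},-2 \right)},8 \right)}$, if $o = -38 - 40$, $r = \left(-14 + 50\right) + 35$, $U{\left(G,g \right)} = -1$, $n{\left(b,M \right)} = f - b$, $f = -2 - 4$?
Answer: $7$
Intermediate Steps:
$f = -6$
$n{\left(b,M \right)} = -6 - b$
$r = 71$ ($r = 36 + 35 = 71$)
$o = -78$ ($o = -38 - 40 = -78$)
$\left(r + o\right) U{\left(n{\left(y{\left(0 \cdot 1 \right)},-2 \right)},8 \right)} = \left(71 - 78\right) \left(-1\right) = \left(-7\right) \left(-1\right) = 7$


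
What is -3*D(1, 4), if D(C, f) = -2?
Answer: 6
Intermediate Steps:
-3*D(1, 4) = -3*(-2) = 6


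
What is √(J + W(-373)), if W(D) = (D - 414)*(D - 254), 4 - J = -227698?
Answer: √721151 ≈ 849.21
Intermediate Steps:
J = 227702 (J = 4 - 1*(-227698) = 4 + 227698 = 227702)
W(D) = (-414 + D)*(-254 + D)
√(J + W(-373)) = √(227702 + (105156 + (-373)² - 668*(-373))) = √(227702 + (105156 + 139129 + 249164)) = √(227702 + 493449) = √721151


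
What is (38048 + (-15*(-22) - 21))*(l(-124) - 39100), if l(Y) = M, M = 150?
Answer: -1494005150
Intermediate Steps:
l(Y) = 150
(38048 + (-15*(-22) - 21))*(l(-124) - 39100) = (38048 + (-15*(-22) - 21))*(150 - 39100) = (38048 + (330 - 21))*(-38950) = (38048 + 309)*(-38950) = 38357*(-38950) = -1494005150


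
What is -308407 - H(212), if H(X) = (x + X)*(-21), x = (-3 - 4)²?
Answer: -302926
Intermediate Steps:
x = 49 (x = (-7)² = 49)
H(X) = -1029 - 21*X (H(X) = (49 + X)*(-21) = -1029 - 21*X)
-308407 - H(212) = -308407 - (-1029 - 21*212) = -308407 - (-1029 - 4452) = -308407 - 1*(-5481) = -308407 + 5481 = -302926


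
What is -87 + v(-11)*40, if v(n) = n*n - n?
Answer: 5193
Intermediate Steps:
v(n) = n**2 - n
-87 + v(-11)*40 = -87 - 11*(-1 - 11)*40 = -87 - 11*(-12)*40 = -87 + 132*40 = -87 + 5280 = 5193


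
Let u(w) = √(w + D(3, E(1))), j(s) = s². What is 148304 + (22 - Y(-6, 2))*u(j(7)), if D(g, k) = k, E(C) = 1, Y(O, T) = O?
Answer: 148304 + 140*√2 ≈ 1.4850e+5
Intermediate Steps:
u(w) = √(1 + w) (u(w) = √(w + 1) = √(1 + w))
148304 + (22 - Y(-6, 2))*u(j(7)) = 148304 + (22 - 1*(-6))*√(1 + 7²) = 148304 + (22 + 6)*√(1 + 49) = 148304 + 28*√50 = 148304 + 28*(5*√2) = 148304 + 140*√2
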